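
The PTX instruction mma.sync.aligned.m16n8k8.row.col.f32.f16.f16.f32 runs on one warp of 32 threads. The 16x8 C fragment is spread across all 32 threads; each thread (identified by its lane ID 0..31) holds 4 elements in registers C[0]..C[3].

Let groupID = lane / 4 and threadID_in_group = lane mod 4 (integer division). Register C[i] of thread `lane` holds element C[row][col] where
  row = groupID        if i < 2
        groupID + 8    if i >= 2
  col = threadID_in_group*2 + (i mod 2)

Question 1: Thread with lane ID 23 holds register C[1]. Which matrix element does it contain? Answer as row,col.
5,7

lane 23->23/4=5, 23 mod 4=3
i=1  r:5+0->5  c:2·3+1->7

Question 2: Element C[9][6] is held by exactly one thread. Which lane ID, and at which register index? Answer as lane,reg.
r=9⇒gr=1,Rb=1  c=6⇒th=3,odd=0
L=1*4+3=7  i=1*2+0=2

7,2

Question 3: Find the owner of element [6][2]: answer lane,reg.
25,0

r=6⇒gr=6,Rb=0  c=2⇒th=1,odd=0
L=6*4+1=25  i=0*2+0=0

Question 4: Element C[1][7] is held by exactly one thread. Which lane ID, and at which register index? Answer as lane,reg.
7,1

r=1⇒gr=1,Rb=0  c=7⇒th=3,odd=1
L=1*4+3=7  i=0*2+1=1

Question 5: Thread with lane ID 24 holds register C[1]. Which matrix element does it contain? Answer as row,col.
lane 24→24/4=6, 24 mod 4=0
i=1  r:6+0→6  c:2·0+1→1

6,1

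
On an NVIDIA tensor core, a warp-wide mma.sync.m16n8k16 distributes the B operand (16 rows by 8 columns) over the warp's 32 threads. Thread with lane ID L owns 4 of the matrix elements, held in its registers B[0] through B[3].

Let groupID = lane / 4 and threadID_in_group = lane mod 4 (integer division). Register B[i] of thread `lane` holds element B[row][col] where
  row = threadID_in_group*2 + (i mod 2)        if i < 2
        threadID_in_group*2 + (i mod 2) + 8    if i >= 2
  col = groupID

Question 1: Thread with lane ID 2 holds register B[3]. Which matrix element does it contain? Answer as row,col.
13,0

L=2=>grp=2>>2=0, tig=2&3=2
[3]=>row 2·2+1+8=13  col grp=0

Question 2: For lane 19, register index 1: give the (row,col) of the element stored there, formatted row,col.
7,4

19: grp=4,tig=3
[1] (3*2+1+0,4) = (7,4)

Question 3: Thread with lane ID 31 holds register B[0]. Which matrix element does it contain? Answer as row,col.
6,7

L=31→G=31>>2=7, T=31&3=3
[0]→row 3·2+0+0=6  col G=7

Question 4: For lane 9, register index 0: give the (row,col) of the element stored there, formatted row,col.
lane 9→9/4=2, 9 mod 4=1
i=0  r:2·1+0+0→2  c:2

2,2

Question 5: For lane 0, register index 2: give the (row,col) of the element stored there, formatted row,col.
lane 0: G=0 (0/4), T=0 (0%4)
i=2: r=0*2+0+8=8, c=G=0

8,0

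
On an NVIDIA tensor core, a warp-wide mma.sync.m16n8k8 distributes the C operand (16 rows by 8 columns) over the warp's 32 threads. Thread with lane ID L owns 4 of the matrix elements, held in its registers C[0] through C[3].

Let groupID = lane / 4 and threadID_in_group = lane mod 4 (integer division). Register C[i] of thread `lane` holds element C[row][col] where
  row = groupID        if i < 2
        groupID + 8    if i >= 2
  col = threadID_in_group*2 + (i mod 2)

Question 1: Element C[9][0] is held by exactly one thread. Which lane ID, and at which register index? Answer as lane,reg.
4,2

r=9⇒gr=1,Rb=1  c=0⇒th=0,odd=0
L=1*4+0=4  i=1*2+0=2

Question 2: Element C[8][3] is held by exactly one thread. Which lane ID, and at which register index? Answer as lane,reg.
r: 8->gid=0,r8=1  c: 3->tid=1,i&1=1
L=0*4+1=1  i=1*2+1=3

1,3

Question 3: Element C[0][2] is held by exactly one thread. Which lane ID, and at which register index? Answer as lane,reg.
r=0->g=0,rb=0  c=2->t=1,b0=0
L=0*4+1=1  i=0*2+0=0

1,0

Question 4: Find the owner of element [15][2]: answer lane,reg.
29,2

r=15->g=7,rb=1  c=2->t=1,b0=0
L=7*4+1=29  i=1*2+0=2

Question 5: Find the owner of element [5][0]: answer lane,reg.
r:5=>grp=5,rB=0  c:0=>tig=0,lo=0
L=5*4+0=20  i=0*2+0=0

20,0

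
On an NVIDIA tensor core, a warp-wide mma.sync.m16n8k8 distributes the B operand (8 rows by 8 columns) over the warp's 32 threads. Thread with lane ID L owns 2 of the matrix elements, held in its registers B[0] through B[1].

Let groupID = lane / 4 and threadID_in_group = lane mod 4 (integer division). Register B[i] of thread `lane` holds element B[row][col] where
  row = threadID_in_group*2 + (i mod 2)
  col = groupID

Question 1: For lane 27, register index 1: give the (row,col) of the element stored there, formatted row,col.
7,6

lane 27: gr=6 (27/4), th=3 (27%4)
i=1: r=3*2+1=7, c=gr=6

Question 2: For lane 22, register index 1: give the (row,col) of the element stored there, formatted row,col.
lane 22: grp=5 (22/4), tig=2 (22%4)
i=1: r=2*2+1=5, c=grp=5

5,5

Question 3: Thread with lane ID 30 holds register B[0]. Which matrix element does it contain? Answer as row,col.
4,7

lane 30: gid=7 (30/4), tid=2 (30%4)
i=0: r=2*2+0=4, c=gid=7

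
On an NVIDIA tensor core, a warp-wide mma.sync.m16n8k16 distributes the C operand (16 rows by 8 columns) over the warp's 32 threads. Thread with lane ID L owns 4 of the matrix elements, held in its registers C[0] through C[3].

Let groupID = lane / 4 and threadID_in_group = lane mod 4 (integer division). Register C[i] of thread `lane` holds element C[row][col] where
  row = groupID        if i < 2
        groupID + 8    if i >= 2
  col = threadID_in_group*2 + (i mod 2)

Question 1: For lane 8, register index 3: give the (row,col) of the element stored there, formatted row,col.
10,1

L=8=>grp=8>>2=2, tig=8&3=0
[3]=>row 2+8=10  col 0·2+1=1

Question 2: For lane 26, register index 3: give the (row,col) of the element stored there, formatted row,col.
14,5

lane 26: gid=6 (26/4), tid=2 (26%4)
i=3: r=6+8=14, c=2*2+1=5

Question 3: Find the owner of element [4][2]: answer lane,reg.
r=4→G=4,rhi=0  c=2→T=1,p=0
L=4*4+1=17  i=0*2+0=0

17,0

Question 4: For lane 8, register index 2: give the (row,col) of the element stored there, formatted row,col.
10,0

lane 8: grp=2 (8/4), tig=0 (8%4)
i=2: r=2+8=10, c=0*2+0=0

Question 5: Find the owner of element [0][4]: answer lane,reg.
r: 0->gid=0,r8=0  c: 4->tid=2,i&1=0
L=0*4+2=2  i=0*2+0=0

2,0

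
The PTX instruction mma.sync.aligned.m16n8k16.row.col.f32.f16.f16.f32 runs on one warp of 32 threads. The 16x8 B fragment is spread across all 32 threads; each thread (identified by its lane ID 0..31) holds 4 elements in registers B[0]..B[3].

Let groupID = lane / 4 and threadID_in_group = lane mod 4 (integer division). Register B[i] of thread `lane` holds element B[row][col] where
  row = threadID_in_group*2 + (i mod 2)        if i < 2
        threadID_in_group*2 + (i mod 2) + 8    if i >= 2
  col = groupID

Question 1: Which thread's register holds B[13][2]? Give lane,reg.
10,3

c=2->g=2  r=13->rb=1,t=2,b0=1
L=2*4+2=10  i=1*2+1=3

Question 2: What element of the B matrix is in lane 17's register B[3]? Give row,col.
L=17⇒gr=17>>2=4, th=17&3=1
[3]⇒row 1·2+1+8=11  col gr=4

11,4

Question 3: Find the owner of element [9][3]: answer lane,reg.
c=3->g=3  r=9->rb=1,t=0,b0=1
L=3*4+0=12  i=1*2+1=3

12,3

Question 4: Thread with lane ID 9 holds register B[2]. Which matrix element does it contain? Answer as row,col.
10,2

lane 9→9/4=2, 9 mod 4=1
i=2  r:2·1+0+8→10  c:2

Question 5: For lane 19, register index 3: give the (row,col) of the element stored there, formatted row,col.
lane 19: g=4 (19/4), t=3 (19%4)
i=3: r=3*2+1+8=15, c=g=4

15,4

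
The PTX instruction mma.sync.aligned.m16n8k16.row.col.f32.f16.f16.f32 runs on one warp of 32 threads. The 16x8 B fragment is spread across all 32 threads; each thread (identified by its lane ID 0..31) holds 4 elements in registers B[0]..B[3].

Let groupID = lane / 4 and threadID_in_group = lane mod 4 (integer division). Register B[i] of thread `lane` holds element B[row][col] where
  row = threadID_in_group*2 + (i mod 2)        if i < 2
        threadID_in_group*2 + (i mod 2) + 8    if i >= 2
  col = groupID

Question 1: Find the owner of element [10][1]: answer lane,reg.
c=1→G=1  r=10→rhi=1,T=1,p=0
L=1*4+1=5  i=1*2+0=2

5,2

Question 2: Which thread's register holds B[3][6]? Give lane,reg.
25,1

c: 6->gid=6  r: 3->r8=0,tid=1,i&1=1
L=6*4+1=25  i=0*2+1=1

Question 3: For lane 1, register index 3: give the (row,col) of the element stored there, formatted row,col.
11,0

lane 1->1/4=0, 1 mod 4=1
i=3  r:2·1+1+8->11  c:0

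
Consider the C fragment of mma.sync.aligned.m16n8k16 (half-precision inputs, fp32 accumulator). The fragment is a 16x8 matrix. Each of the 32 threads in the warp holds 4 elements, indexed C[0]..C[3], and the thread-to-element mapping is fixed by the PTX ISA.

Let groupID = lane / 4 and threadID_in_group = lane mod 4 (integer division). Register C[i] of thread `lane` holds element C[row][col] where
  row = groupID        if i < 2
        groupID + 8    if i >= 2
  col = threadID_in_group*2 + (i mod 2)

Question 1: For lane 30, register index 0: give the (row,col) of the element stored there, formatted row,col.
lane 30: gid=7 (30/4), tid=2 (30%4)
i=0: r=7+0=7, c=2*2+0=4

7,4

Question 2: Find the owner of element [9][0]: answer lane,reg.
4,2

r:9=>grp=1,rB=1  c:0=>tig=0,lo=0
L=1*4+0=4  i=1*2+0=2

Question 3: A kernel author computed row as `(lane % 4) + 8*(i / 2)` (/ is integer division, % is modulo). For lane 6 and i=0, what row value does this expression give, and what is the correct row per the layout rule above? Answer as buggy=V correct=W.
buggy=2 correct=1

`(lane % 4) + 8*(i / 2)`[6,0]->2
L=6->gid=6>>2=1, tid=6&3=2
[0]->row 1+0=1  col 2·2+0=4
row: 2 vs 1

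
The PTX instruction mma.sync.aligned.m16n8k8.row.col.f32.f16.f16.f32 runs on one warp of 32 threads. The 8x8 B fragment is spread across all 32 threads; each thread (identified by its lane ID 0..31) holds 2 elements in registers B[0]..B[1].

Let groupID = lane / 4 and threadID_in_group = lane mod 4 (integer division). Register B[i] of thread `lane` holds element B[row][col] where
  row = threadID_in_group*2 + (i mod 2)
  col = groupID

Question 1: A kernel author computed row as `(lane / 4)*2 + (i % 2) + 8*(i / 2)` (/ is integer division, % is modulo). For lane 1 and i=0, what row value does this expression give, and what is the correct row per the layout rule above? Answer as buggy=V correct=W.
buggy=0 correct=2

`(lane / 4)*2 + (i % 2) + 8*(i / 2)`[1,0]->0
L=1->g=1>>2=0, t=1&3=1
[0]->row 1·2+0=2  col g=0
row: 0 vs 2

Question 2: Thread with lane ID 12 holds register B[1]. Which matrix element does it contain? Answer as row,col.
lane 12: gid=3 (12/4), tid=0 (12%4)
i=1: r=0*2+1=1, c=gid=3

1,3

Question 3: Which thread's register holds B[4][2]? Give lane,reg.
10,0

c=2⇒gr=2  r=4⇒th=2,odd=0
L=2*4+2=10  i=0=0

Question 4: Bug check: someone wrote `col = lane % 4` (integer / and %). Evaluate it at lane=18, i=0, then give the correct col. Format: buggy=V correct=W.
buggy=2 correct=4

`lane % 4`[18,0]⇒2
L=18⇒gr=18>>2=4, th=18&3=2
[0]⇒row 2·2+0=4  col gr=4
col: 2 vs 4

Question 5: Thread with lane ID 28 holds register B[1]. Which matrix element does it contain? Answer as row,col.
1,7

lane 28⇒28/4=7, 28 mod 4=0
i=1  r:2·0+1⇒1  c:7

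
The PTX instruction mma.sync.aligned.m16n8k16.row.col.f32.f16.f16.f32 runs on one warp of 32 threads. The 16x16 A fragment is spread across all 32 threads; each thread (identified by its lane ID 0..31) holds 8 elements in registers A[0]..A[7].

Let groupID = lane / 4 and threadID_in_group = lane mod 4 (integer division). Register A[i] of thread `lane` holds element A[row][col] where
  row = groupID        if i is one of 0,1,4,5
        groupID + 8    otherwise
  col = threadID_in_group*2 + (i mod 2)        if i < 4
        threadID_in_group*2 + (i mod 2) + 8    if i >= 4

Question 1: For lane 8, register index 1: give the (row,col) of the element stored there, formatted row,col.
2,1

lane 8: g=2 (8/4), t=0 (8%4)
i=1: r=2+0=2, c=0*2+1+0=1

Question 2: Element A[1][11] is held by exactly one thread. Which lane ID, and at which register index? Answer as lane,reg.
r=1⇒gr=1,Rb=0  c=11⇒Cb=1,th=1,odd=1
L=1*4+1=5  i=1*4+0*2+1=5

5,5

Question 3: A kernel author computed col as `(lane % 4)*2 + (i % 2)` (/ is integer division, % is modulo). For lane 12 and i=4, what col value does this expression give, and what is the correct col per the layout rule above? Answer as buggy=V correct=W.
buggy=0 correct=8

`(lane % 4)*2 + (i % 2)`[12,4]=>0
L=12=>grp=12>>2=3, tig=12&3=0
[4]=>row 3+0=3  col 0·2+0+8=8
col: 0 vs 8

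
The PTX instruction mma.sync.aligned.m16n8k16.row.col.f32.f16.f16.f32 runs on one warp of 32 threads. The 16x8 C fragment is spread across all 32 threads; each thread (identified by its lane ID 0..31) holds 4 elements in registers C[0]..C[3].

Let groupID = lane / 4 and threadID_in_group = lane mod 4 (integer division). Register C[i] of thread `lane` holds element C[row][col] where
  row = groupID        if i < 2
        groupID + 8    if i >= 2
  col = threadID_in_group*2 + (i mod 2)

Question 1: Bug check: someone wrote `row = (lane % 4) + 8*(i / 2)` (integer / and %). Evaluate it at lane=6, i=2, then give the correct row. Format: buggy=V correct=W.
buggy=10 correct=9

`(lane % 4) + 8*(i / 2)`[6,2]->10
6: g=1,t=2
[2] (1+8,2*2+0) = (9,4)
row: 10 vs 9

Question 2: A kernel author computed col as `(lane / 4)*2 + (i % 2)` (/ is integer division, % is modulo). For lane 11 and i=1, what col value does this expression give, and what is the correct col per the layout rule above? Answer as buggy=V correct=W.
buggy=5 correct=7

`(lane / 4)*2 + (i % 2)`[11,1]=>5
L=11=>grp=11>>2=2, tig=11&3=3
[1]=>row 2+0=2  col 3·2+1=7
col: 5 vs 7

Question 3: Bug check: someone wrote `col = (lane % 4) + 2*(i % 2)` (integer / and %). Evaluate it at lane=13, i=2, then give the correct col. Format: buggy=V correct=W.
buggy=1 correct=2

`(lane % 4) + 2*(i % 2)`[13,2]⇒1
L=13⇒gr=13>>2=3, th=13&3=1
[2]⇒row 3+8=11  col 1·2+0=2
col: 1 vs 2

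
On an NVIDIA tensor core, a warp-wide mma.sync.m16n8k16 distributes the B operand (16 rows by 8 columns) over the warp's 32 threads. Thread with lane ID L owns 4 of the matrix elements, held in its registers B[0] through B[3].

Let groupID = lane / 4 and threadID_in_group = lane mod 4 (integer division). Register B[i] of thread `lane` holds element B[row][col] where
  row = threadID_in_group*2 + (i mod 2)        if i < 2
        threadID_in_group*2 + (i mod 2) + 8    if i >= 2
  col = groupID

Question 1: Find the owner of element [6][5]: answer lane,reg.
c=5->g=5  r=6->rb=0,t=3,b0=0
L=5*4+3=23  i=0*2+0=0

23,0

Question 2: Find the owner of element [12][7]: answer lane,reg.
30,2

c=7→G=7  r=12→rhi=1,T=2,p=0
L=7*4+2=30  i=1*2+0=2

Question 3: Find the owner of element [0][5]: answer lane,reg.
c:5=>grp=5  r:0=>rB=0,tig=0,lo=0
L=5*4+0=20  i=0*2+0=0

20,0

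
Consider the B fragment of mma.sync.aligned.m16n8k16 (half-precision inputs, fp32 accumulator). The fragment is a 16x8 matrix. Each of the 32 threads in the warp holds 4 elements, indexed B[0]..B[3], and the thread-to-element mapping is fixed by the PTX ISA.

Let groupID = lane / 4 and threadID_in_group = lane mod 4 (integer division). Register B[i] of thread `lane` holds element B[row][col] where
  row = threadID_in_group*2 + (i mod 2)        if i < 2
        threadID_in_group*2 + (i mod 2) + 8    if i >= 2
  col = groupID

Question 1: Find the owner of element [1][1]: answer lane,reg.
4,1

c:1=>grp=1  r:1=>rB=0,tig=0,lo=1
L=1*4+0=4  i=0*2+1=1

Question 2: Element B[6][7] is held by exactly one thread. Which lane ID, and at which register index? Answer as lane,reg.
c: 7->gid=7  r: 6->r8=0,tid=3,i&1=0
L=7*4+3=31  i=0*2+0=0

31,0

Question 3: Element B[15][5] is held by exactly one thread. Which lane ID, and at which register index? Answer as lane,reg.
c: 5->gid=5  r: 15->r8=1,tid=3,i&1=1
L=5*4+3=23  i=1*2+1=3

23,3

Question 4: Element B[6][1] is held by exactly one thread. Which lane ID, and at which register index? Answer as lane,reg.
c: 1->gid=1  r: 6->r8=0,tid=3,i&1=0
L=1*4+3=7  i=0*2+0=0

7,0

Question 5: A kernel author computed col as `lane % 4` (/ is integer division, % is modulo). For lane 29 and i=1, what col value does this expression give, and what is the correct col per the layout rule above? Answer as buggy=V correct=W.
`lane % 4`[29,1]->1
29: gid=7,tid=1
[1] (1*2+1+0,7) = (3,7)
col: 1 vs 7

buggy=1 correct=7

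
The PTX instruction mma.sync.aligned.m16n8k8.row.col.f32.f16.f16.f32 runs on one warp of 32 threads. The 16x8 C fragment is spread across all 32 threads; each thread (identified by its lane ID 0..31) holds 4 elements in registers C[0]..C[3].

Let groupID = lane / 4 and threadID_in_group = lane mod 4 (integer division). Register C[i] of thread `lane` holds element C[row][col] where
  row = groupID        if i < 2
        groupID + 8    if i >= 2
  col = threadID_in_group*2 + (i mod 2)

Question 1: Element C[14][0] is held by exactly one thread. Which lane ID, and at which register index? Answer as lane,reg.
24,2

r=14->g=6,rb=1  c=0->t=0,b0=0
L=6*4+0=24  i=1*2+0=2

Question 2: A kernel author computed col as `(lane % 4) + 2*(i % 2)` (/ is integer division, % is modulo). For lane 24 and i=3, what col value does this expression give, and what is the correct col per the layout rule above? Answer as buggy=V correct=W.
buggy=2 correct=1

`(lane % 4) + 2*(i % 2)`[24,3]=>2
24: grp=6,tig=0
[3] (6+8,0*2+1) = (14,1)
col: 2 vs 1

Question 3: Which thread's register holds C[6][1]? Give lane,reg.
24,1

r=6→G=6,rhi=0  c=1→T=0,p=1
L=6*4+0=24  i=0*2+1=1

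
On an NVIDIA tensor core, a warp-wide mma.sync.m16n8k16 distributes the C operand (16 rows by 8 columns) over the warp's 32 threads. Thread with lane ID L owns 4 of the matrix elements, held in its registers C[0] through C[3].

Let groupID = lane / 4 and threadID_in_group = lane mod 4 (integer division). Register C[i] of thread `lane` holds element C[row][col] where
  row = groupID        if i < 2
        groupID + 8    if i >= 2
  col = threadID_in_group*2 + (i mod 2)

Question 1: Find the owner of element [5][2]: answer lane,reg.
r: 5->gid=5,r8=0  c: 2->tid=1,i&1=0
L=5*4+1=21  i=0*2+0=0

21,0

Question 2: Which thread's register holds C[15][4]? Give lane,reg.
r=15->g=7,rb=1  c=4->t=2,b0=0
L=7*4+2=30  i=1*2+0=2

30,2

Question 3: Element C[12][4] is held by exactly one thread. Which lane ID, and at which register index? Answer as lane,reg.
18,2

r=12→G=4,rhi=1  c=4→T=2,p=0
L=4*4+2=18  i=1*2+0=2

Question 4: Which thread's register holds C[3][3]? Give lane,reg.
13,1

r:3=>grp=3,rB=0  c:3=>tig=1,lo=1
L=3*4+1=13  i=0*2+1=1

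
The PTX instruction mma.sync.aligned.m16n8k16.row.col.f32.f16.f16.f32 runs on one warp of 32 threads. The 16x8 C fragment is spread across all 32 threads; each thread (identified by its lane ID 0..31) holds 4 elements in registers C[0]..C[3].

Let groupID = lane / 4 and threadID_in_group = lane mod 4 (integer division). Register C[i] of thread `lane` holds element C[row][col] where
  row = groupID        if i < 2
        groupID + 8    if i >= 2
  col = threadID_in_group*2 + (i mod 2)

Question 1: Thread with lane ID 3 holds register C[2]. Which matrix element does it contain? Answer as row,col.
L=3⇒gr=3>>2=0, th=3&3=3
[2]⇒row 0+8=8  col 3·2+0=6

8,6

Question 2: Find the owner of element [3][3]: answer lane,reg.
13,1

r=3→G=3,rhi=0  c=3→T=1,p=1
L=3*4+1=13  i=0*2+1=1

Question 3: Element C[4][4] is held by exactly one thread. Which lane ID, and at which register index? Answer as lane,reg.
18,0

r=4→G=4,rhi=0  c=4→T=2,p=0
L=4*4+2=18  i=0*2+0=0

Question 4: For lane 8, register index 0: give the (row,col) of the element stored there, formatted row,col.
lane 8→8/4=2, 8 mod 4=0
i=0  r:2+0→2  c:2·0+0→0

2,0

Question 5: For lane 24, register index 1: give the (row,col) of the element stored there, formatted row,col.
6,1

L=24->g=24>>2=6, t=24&3=0
[1]->row 6+0=6  col 0·2+1=1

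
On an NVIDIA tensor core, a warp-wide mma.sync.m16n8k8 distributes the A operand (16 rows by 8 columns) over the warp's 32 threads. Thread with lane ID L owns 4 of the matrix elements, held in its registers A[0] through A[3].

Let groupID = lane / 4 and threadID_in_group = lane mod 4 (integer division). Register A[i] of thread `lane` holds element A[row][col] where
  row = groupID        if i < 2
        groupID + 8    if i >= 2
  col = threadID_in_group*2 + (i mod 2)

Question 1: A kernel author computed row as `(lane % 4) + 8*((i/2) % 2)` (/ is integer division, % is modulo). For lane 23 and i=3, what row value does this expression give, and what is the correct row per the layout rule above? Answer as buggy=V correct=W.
buggy=11 correct=13

`(lane % 4) + 8*((i/2) % 2)`[23,3]->11
lane 23->23/4=5, 23 mod 4=3
i=3  r:5+8->13  c:2·3+1->7
row: 11 vs 13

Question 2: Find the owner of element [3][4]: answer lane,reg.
r=3→G=3,rhi=0  c=4→T=2,p=0
L=3*4+2=14  i=0*2+0=0

14,0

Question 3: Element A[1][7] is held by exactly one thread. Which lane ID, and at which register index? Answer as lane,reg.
r:1=>grp=1,rB=0  c:7=>tig=3,lo=1
L=1*4+3=7  i=0*2+1=1

7,1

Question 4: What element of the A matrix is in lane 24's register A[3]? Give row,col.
14,1

lane 24: gid=6 (24/4), tid=0 (24%4)
i=3: r=6+8=14, c=0*2+1=1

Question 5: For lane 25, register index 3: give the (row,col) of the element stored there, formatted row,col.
lane 25: gid=6 (25/4), tid=1 (25%4)
i=3: r=6+8=14, c=1*2+1=3

14,3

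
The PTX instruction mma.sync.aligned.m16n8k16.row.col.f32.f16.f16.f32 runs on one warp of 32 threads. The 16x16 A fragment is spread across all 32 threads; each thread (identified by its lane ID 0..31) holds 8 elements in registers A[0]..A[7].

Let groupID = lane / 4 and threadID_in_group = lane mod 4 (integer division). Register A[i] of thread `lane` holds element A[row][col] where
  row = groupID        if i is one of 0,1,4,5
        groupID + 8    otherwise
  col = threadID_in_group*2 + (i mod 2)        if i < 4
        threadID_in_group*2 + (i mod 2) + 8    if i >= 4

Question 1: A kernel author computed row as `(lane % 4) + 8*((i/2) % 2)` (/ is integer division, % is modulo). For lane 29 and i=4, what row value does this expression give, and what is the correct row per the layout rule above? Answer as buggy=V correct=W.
buggy=1 correct=7

`(lane % 4) + 8*((i/2) % 2)`[29,4]->1
lane 29->29/4=7, 29 mod 4=1
i=4  r:7+0->7  c:2·1+0+8->10
row: 1 vs 7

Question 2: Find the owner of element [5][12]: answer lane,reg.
r=5->g=5,rb=0  c=12->cb=1,t=2,b0=0
L=5*4+2=22  i=1*4+0*2+0=4

22,4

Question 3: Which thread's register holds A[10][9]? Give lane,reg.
8,7

r:10=>grp=2,rB=1  c:9=>cB=1,tig=0,lo=1
L=2*4+0=8  i=1*4+1*2+1=7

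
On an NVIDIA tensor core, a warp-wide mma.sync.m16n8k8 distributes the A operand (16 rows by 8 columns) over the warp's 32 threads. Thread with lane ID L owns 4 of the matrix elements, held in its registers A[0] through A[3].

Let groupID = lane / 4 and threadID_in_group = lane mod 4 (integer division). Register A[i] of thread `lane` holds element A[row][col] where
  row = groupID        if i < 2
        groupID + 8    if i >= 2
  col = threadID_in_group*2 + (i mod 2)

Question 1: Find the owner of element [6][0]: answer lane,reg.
r: 6->gid=6,r8=0  c: 0->tid=0,i&1=0
L=6*4+0=24  i=0*2+0=0

24,0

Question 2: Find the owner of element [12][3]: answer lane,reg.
17,3

r:12=>grp=4,rB=1  c:3=>tig=1,lo=1
L=4*4+1=17  i=1*2+1=3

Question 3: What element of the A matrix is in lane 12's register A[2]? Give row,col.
12: grp=3,tig=0
[2] (3+8,0*2+0) = (11,0)

11,0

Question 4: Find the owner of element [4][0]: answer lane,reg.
16,0

r=4→G=4,rhi=0  c=0→T=0,p=0
L=4*4+0=16  i=0*2+0=0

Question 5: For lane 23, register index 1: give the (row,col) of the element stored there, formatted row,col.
5,7

L=23->gid=23>>2=5, tid=23&3=3
[1]->row 5+0=5  col 3·2+1=7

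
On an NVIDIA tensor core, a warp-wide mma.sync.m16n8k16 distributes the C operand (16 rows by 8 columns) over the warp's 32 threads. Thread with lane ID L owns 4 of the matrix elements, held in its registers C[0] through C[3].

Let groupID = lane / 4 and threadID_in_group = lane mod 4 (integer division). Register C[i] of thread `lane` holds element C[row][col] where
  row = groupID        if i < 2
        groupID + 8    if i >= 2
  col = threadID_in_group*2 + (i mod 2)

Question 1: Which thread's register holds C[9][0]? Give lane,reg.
r=9->g=1,rb=1  c=0->t=0,b0=0
L=1*4+0=4  i=1*2+0=2

4,2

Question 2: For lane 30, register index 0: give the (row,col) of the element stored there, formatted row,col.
7,4

30: gid=7,tid=2
[0] (7+0,2*2+0) = (7,4)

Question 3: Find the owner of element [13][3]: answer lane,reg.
21,3

r=13->g=5,rb=1  c=3->t=1,b0=1
L=5*4+1=21  i=1*2+1=3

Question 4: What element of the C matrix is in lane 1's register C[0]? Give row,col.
L=1->gid=1>>2=0, tid=1&3=1
[0]->row 0+0=0  col 1·2+0=2

0,2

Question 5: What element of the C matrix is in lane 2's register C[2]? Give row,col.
8,4

lane 2: gid=0 (2/4), tid=2 (2%4)
i=2: r=0+8=8, c=2*2+0=4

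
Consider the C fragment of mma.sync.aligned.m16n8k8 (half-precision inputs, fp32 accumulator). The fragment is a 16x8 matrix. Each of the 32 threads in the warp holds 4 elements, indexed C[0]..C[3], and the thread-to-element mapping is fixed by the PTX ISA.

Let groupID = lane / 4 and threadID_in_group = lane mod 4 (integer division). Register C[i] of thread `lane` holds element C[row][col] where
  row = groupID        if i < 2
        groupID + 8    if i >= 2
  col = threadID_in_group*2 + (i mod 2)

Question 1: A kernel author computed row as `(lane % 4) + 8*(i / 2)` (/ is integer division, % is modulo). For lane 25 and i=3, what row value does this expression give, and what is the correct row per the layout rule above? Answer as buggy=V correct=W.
`(lane % 4) + 8*(i / 2)`[25,3]→9
25: G=6,T=1
[3] (6+8,1*2+1) = (14,3)
row: 9 vs 14

buggy=9 correct=14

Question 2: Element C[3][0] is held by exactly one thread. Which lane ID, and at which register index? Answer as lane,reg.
r=3->g=3,rb=0  c=0->t=0,b0=0
L=3*4+0=12  i=0*2+0=0

12,0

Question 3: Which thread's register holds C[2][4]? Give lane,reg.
10,0

r=2→G=2,rhi=0  c=4→T=2,p=0
L=2*4+2=10  i=0*2+0=0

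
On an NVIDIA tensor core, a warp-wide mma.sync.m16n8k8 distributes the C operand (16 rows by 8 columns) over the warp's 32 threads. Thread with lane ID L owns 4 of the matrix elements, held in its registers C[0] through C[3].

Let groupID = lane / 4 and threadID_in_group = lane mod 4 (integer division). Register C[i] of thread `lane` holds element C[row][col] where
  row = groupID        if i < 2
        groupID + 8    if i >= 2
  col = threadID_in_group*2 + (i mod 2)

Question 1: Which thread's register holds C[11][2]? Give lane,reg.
r: 11->gid=3,r8=1  c: 2->tid=1,i&1=0
L=3*4+1=13  i=1*2+0=2

13,2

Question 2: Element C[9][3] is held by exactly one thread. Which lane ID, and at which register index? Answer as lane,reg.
5,3

r=9⇒gr=1,Rb=1  c=3⇒th=1,odd=1
L=1*4+1=5  i=1*2+1=3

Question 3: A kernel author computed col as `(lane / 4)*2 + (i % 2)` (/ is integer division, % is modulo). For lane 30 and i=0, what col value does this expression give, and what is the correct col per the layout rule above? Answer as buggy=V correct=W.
`(lane / 4)*2 + (i % 2)`[30,0]⇒14
L=30⇒gr=30>>2=7, th=30&3=2
[0]⇒row 7+0=7  col 2·2+0=4
col: 14 vs 4

buggy=14 correct=4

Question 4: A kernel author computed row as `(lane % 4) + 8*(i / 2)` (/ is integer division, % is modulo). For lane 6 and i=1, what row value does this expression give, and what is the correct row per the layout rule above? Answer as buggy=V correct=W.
buggy=2 correct=1

`(lane % 4) + 8*(i / 2)`[6,1]⇒2
lane 6: gr=1 (6/4), th=2 (6%4)
i=1: r=1+0=1, c=2*2+1=5
row: 2 vs 1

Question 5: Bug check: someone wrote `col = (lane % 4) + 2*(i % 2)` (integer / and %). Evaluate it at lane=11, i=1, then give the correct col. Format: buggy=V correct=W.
`(lane % 4) + 2*(i % 2)`[11,1]=>5
lane 11=>11/4=2, 11 mod 4=3
i=1  r:2+0=>2  c:2·3+1=>7
col: 5 vs 7

buggy=5 correct=7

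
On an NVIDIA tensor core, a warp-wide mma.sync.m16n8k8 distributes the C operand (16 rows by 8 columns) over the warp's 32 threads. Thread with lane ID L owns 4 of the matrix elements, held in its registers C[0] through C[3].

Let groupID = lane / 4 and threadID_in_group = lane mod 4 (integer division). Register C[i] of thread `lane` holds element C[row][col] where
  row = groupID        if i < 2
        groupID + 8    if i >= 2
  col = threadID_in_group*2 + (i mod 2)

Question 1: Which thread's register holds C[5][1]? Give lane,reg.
20,1

r=5⇒gr=5,Rb=0  c=1⇒th=0,odd=1
L=5*4+0=20  i=0*2+1=1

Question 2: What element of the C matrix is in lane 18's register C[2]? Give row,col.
lane 18: g=4 (18/4), t=2 (18%4)
i=2: r=4+8=12, c=2*2+0=4

12,4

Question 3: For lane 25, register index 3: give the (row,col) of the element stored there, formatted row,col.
14,3

25: g=6,t=1
[3] (6+8,1*2+1) = (14,3)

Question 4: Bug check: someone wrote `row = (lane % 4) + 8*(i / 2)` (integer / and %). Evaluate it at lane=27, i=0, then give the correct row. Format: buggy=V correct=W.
`(lane % 4) + 8*(i / 2)`[27,0]→3
27: G=6,T=3
[0] (6+0,3*2+0) = (6,6)
row: 3 vs 6

buggy=3 correct=6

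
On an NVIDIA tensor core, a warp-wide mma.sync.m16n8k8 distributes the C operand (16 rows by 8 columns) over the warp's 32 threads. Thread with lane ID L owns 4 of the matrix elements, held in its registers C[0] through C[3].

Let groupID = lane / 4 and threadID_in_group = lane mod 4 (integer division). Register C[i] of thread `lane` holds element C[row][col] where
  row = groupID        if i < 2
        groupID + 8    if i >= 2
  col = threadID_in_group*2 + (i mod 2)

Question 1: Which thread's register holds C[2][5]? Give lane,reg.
10,1

r:2=>grp=2,rB=0  c:5=>tig=2,lo=1
L=2*4+2=10  i=0*2+1=1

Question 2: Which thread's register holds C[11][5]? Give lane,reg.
14,3

r=11⇒gr=3,Rb=1  c=5⇒th=2,odd=1
L=3*4+2=14  i=1*2+1=3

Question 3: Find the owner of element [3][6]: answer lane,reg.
r=3→G=3,rhi=0  c=6→T=3,p=0
L=3*4+3=15  i=0*2+0=0

15,0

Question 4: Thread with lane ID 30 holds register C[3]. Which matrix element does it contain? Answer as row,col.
15,5

lane 30->30/4=7, 30 mod 4=2
i=3  r:7+8->15  c:2·2+1->5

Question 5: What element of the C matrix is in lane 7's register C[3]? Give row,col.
9,7

L=7->g=7>>2=1, t=7&3=3
[3]->row 1+8=9  col 3·2+1=7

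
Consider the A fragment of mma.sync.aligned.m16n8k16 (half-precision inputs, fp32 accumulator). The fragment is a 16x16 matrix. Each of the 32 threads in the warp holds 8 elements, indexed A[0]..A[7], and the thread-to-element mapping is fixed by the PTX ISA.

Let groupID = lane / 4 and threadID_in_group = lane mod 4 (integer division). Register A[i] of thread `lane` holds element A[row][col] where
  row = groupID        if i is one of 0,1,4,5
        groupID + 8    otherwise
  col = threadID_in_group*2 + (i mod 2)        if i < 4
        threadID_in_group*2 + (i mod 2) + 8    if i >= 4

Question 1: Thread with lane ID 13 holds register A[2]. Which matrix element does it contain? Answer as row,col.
11,2

lane 13→13/4=3, 13 mod 4=1
i=2  r:3+8→11  c:2·1+0+0→2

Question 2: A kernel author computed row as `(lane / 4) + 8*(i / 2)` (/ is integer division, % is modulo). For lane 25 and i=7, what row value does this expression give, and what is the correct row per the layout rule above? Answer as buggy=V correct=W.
`(lane / 4) + 8*(i / 2)`[25,7]=>30
25: grp=6,tig=1
[7] (6+8,1*2+1+8) = (14,11)
row: 30 vs 14

buggy=30 correct=14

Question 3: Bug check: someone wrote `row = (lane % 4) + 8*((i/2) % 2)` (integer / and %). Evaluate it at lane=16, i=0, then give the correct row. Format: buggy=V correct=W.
`(lane % 4) + 8*((i/2) % 2)`[16,0]=>0
L=16=>grp=16>>2=4, tig=16&3=0
[0]=>row 4+0=4  col 0·2+0+0=0
row: 0 vs 4

buggy=0 correct=4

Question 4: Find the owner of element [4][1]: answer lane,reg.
16,1

r=4⇒gr=4,Rb=0  c=1⇒Cb=0,th=0,odd=1
L=4*4+0=16  i=0*4+0*2+1=1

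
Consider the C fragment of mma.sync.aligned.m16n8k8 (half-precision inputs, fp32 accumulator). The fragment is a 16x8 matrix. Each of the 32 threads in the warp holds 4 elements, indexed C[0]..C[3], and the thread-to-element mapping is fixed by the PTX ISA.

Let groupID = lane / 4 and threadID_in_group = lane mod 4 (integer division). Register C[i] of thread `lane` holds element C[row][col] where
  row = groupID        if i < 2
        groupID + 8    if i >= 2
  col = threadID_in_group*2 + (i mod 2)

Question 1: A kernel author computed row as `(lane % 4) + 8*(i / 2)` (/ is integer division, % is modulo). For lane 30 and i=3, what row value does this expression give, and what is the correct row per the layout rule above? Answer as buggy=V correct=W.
`(lane % 4) + 8*(i / 2)`[30,3]->10
lane 30: g=7 (30/4), t=2 (30%4)
i=3: r=7+8=15, c=2*2+1=5
row: 10 vs 15

buggy=10 correct=15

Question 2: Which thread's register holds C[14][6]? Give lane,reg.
27,2

r=14⇒gr=6,Rb=1  c=6⇒th=3,odd=0
L=6*4+3=27  i=1*2+0=2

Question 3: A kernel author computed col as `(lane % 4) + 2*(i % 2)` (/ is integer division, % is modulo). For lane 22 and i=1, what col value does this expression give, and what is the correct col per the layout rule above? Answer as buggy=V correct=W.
buggy=4 correct=5

`(lane % 4) + 2*(i % 2)`[22,1]=>4
lane 22=>22/4=5, 22 mod 4=2
i=1  r:5+0=>5  c:2·2+1=>5
col: 4 vs 5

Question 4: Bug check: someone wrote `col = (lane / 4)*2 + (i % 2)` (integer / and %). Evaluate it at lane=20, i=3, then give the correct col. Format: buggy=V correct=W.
`(lane / 4)*2 + (i % 2)`[20,3]=>11
L=20=>grp=20>>2=5, tig=20&3=0
[3]=>row 5+8=13  col 0·2+1=1
col: 11 vs 1

buggy=11 correct=1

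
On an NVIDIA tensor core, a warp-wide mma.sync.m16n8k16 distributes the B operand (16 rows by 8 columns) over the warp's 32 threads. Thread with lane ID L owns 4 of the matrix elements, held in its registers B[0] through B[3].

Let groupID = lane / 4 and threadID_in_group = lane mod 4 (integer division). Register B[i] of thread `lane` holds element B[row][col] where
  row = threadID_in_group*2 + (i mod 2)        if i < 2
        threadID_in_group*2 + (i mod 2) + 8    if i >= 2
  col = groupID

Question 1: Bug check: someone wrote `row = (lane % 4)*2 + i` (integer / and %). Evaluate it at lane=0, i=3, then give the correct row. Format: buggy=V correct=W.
`(lane % 4)*2 + i`[0,3]→3
0: G=0,T=0
[3] (0*2+1+8,0) = (9,0)
row: 3 vs 9

buggy=3 correct=9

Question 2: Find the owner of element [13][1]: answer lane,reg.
c=1->g=1  r=13->rb=1,t=2,b0=1
L=1*4+2=6  i=1*2+1=3

6,3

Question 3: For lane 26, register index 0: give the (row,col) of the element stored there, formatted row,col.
lane 26: G=6 (26/4), T=2 (26%4)
i=0: r=2*2+0+0=4, c=G=6

4,6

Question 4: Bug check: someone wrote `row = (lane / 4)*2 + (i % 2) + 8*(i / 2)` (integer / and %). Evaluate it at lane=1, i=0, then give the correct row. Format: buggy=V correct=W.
buggy=0 correct=2

`(lane / 4)*2 + (i % 2) + 8*(i / 2)`[1,0]⇒0
lane 1: gr=0 (1/4), th=1 (1%4)
i=0: r=1*2+0+0=2, c=gr=0
row: 0 vs 2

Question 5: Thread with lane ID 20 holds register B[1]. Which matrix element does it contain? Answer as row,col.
1,5

L=20=>grp=20>>2=5, tig=20&3=0
[1]=>row 0·2+1+0=1  col grp=5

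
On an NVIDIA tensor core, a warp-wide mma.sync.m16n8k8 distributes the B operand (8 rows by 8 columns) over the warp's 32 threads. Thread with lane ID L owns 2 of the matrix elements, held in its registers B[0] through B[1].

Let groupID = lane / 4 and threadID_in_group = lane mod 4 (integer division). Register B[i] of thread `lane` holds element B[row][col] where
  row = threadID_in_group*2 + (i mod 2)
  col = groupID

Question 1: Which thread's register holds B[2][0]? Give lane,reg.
c=0→G=0  r=2→T=1,p=0
L=0*4+1=1  i=0=0

1,0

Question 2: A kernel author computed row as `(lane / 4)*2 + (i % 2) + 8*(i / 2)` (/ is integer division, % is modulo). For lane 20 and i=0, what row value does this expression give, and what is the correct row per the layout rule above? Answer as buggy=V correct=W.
buggy=10 correct=0

`(lane / 4)*2 + (i % 2) + 8*(i / 2)`[20,0]=>10
lane 20: grp=5 (20/4), tig=0 (20%4)
i=0: r=0*2+0=0, c=grp=5
row: 10 vs 0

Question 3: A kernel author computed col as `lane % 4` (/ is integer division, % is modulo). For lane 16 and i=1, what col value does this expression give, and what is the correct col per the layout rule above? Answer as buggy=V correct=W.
buggy=0 correct=4

`lane % 4`[16,1]=>0
L=16=>grp=16>>2=4, tig=16&3=0
[1]=>row 0·2+1=1  col grp=4
col: 0 vs 4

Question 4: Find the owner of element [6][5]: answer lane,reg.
c=5→G=5  r=6→T=3,p=0
L=5*4+3=23  i=0=0

23,0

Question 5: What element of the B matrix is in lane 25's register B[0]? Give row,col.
2,6

lane 25→25/4=6, 25 mod 4=1
i=0  r:2·1+0→2  c:6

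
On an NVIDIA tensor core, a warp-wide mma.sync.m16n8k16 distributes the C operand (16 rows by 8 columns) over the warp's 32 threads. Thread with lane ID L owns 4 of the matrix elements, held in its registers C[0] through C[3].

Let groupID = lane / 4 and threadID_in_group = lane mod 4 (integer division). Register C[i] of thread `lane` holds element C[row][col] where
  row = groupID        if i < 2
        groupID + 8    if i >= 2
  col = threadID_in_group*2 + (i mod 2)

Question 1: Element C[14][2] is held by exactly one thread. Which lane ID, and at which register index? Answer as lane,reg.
r=14->g=6,rb=1  c=2->t=1,b0=0
L=6*4+1=25  i=1*2+0=2

25,2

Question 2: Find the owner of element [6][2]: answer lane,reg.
25,0

r=6→G=6,rhi=0  c=2→T=1,p=0
L=6*4+1=25  i=0*2+0=0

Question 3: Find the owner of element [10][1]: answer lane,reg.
8,3

r: 10->gid=2,r8=1  c: 1->tid=0,i&1=1
L=2*4+0=8  i=1*2+1=3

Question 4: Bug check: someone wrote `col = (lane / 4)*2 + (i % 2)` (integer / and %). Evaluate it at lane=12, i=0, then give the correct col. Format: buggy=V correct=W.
buggy=6 correct=0

`(lane / 4)*2 + (i % 2)`[12,0]⇒6
lane 12: gr=3 (12/4), th=0 (12%4)
i=0: r=3+0=3, c=0*2+0=0
col: 6 vs 0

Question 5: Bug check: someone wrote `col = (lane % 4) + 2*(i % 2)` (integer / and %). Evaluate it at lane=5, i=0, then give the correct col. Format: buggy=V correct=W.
`(lane % 4) + 2*(i % 2)`[5,0]⇒1
lane 5: gr=1 (5/4), th=1 (5%4)
i=0: r=1+0=1, c=1*2+0=2
col: 1 vs 2

buggy=1 correct=2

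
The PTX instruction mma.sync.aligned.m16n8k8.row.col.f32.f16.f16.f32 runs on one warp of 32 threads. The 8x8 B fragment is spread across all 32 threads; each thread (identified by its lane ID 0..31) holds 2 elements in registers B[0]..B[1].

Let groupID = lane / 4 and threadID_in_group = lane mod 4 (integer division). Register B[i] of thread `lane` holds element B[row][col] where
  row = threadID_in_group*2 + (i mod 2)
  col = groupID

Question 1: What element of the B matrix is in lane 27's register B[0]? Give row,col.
6,6

lane 27⇒27/4=6, 27 mod 4=3
i=0  r:2·3+0⇒6  c:6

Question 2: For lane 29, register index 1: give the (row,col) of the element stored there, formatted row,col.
3,7

lane 29: gid=7 (29/4), tid=1 (29%4)
i=1: r=1*2+1=3, c=gid=7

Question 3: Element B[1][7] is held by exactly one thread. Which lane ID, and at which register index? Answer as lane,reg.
28,1

c=7⇒gr=7  r=1⇒th=0,odd=1
L=7*4+0=28  i=1=1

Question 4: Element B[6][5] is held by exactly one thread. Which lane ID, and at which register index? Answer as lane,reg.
c: 5->gid=5  r: 6->tid=3,i&1=0
L=5*4+3=23  i=0=0

23,0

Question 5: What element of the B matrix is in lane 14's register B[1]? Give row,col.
5,3

lane 14: gr=3 (14/4), th=2 (14%4)
i=1: r=2*2+1=5, c=gr=3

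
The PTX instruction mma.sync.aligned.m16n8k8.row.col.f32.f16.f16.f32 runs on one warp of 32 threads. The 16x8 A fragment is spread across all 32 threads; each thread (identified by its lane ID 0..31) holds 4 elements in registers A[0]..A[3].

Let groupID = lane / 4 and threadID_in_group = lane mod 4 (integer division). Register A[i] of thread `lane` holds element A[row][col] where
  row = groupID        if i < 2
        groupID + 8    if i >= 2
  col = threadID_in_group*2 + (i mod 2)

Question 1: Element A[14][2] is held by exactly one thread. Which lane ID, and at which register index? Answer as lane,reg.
r=14->g=6,rb=1  c=2->t=1,b0=0
L=6*4+1=25  i=1*2+0=2

25,2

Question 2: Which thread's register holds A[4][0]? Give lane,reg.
16,0

r=4→G=4,rhi=0  c=0→T=0,p=0
L=4*4+0=16  i=0*2+0=0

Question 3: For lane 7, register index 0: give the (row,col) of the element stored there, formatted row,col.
1,6

L=7⇒gr=7>>2=1, th=7&3=3
[0]⇒row 1+0=1  col 3·2+0=6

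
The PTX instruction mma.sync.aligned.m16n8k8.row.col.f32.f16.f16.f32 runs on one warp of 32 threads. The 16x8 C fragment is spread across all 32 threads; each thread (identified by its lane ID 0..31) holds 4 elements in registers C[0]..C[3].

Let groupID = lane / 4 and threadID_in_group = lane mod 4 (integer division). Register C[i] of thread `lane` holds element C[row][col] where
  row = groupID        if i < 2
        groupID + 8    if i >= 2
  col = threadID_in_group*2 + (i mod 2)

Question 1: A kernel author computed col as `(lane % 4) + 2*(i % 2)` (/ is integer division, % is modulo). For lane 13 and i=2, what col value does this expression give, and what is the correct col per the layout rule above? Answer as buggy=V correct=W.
`(lane % 4) + 2*(i % 2)`[13,2]→1
lane 13→13/4=3, 13 mod 4=1
i=2  r:3+8→11  c:2·1+0→2
col: 1 vs 2

buggy=1 correct=2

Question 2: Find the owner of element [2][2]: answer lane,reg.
9,0

r=2→G=2,rhi=0  c=2→T=1,p=0
L=2*4+1=9  i=0*2+0=0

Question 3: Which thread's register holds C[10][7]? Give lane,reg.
r: 10->gid=2,r8=1  c: 7->tid=3,i&1=1
L=2*4+3=11  i=1*2+1=3

11,3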